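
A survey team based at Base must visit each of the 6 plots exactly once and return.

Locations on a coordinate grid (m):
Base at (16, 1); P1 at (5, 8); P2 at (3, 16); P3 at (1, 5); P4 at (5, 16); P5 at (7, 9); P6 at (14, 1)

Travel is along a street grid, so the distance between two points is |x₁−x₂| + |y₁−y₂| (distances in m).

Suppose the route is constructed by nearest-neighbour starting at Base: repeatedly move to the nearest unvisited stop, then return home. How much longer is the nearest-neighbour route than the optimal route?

Base: P6=2, P5=17, P1=18, P3=19, P4=26, P2=28 ⇒ P6
P6: P5=15, P1=16, P3=17, P4=24, P2=26 ⇒ P5
P5: P1=3, P4=9, P3=10, P2=11 ⇒ P1
P1: P3=7, P4=8, P2=10 ⇒ P3
P3: P2=13, P4=15 ⇒ P2
P2: P4=2 ⇒ P4
NN route Base → P6 → P5 → P1 → P3 → P2 → P4 → Base costs 68.
Optimal: Base → P3 → P2 → P4 → P1 → P5 → P6 → Base costs 62 (by enumerating all 360 distinct tours).
Excess = 68 − 62 = 6.

Excess over optimum: 6 m.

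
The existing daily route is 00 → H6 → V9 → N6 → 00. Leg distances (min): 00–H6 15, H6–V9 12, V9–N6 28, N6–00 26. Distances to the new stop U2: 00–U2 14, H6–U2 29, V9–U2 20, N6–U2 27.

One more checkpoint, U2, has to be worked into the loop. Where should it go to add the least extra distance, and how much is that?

Insertion cost between consecutive stops i–j is d(i,U2) + d(U2,j) − d(i,j):
  between 00 and H6: 14 + 29 − 15 = 28
  between H6 and V9: 29 + 20 − 12 = 37
  between V9 and N6: 20 + 27 − 28 = 19
  between N6 and 00: 27 + 14 − 26 = 15
Cheapest insertion is between N6 and 00, adding 15.
New total = 81 + 15 = 96.

Adding 15 min by placing U2 on the N6–00 leg.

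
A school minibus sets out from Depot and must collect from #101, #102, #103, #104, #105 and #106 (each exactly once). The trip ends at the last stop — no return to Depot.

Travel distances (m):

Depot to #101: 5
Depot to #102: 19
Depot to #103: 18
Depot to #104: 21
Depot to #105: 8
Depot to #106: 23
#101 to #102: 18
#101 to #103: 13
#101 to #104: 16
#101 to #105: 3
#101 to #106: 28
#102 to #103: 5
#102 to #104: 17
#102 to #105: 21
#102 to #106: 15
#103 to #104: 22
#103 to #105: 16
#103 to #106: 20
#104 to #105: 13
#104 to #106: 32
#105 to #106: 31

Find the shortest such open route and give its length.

There are 6! = 720 possible orderings.
Depot → #101 → #102 → #103 → #104 → #105 → #106: 5+18+5+22+13+31 = 94
Depot → #101 → #102 → #103 → #104 → #106 → #105: 5+18+5+22+32+31 = 113
Depot → #101 → #102 → #103 → #105 → #104 → #106: 5+18+5+16+13+32 = 89
Depot → #101 → #102 → #103 → #105 → #106 → #104: 5+18+5+16+31+32 = 107
Depot → #101 → #102 → #103 → #106 → #104 → #105: 5+18+5+20+32+13 = 93
Depot → #101 → #102 → #103 → #106 → #105 → #104: 5+18+5+20+31+13 = 92
Depot → #101 → #102 → #104 → #103 → #105 → #106: 5+18+17+22+16+31 = 109
Depot → #101 → #102 → #104 → #103 → #106 → #105: 5+18+17+22+20+31 = 113
… (712 more)
Depot → #101 → #105 → #104 → #102 → #103 → #106: 5+3+13+17+5+20 = 63  ← best
The minimum is 63.
One shortest path: Depot → #101 → #105 → #104 → #102 → #103 → #106.

Shortest open route: 63 m.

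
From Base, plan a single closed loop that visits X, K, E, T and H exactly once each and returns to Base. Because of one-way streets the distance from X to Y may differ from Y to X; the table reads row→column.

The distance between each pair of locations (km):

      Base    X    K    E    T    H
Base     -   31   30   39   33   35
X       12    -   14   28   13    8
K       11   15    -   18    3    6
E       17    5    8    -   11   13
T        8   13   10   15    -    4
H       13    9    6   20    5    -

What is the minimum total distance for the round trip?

69 km — the shortest possible round trip.

Base - X - K - E - T - H - Base: 31+14+18+11+4+13 = 91
Base - X - K - E - H - T - Base: 31+14+18+13+5+8 = 89
Base - X - K - T - E - H - Base: 31+14+3+15+13+13 = 89
Base - X - K - T - H - E - Base: 31+14+3+4+20+17 = 89
Base - X - K - H - E - T - Base: 31+14+6+20+11+8 = 90
Base - X - K - H - T - E - Base: 31+14+6+5+15+17 = 88
Base - X - E - K - T - H - Base: 31+28+8+3+4+13 = 87
Base - X - E - K - H - T - Base: 31+28+8+6+5+8 = 86
Base - X - E - T - K - H - Base: 31+28+11+10+6+13 = 99
Base - X - E - T - H - K - Base: 31+28+11+4+6+11 = 91
Base - X - E - H - K - T - Base: 31+28+13+6+3+8 = 89
Base - X - E - H - T - K - Base: 31+28+13+5+10+11 = 98
Base - X - T - K - E - H - Base: 31+13+10+18+13+13 = 98
Base - X - T - K - H - E - Base: 31+13+10+6+20+17 = 97
… (106 more)
Base - E - X - H - K - T - Base: 39+5+8+6+3+8 = 69  ← best
The minimum is 69.
One optimal route: Base → E → X → H → K → T → Base.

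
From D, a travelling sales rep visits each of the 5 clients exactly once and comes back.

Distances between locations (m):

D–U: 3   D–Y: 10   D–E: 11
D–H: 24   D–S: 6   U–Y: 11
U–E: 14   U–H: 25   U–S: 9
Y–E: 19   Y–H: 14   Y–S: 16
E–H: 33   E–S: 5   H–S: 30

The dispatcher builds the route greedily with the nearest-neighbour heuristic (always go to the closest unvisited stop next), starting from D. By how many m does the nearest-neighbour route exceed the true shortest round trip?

D: U=3, S=6, Y=10, E=11, H=24 ⇒ U
U: S=9, Y=11, E=14, H=25 ⇒ S
S: E=5, Y=16, H=30 ⇒ E
E: Y=19, H=33 ⇒ Y
Y: H=14 ⇒ H
NN route D → U → S → E → Y → H → D costs 74.
Optimal: D → U → Y → H → E → S → D costs 72 (by enumerating all 60 distinct tours).
Excess = 74 − 72 = 2.

The nearest-neighbour route is 2 m longer than optimal.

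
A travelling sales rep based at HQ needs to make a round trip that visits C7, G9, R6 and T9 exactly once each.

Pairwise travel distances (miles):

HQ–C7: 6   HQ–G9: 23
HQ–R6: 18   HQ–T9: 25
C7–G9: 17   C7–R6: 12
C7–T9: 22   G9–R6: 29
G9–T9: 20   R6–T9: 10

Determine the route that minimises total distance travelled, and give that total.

Minimum total distance: 71 miles.

There are 12 distinct closed tours to check (reversals are equivalent).
HQ→C7→G9→R6→T9→HQ: 6+17+29+10+25 = 87
HQ→C7→G9→T9→R6→HQ: 6+17+20+10+18 = 71
HQ→C7→R6→G9→T9→HQ: 6+12+29+20+25 = 92
HQ→C7→R6→T9→G9→HQ: 6+12+10+20+23 = 71
HQ→C7→T9→G9→R6→HQ: 6+22+20+29+18 = 95
HQ→C7→T9→R6→G9→HQ: 6+22+10+29+23 = 90
HQ→G9→C7→R6→T9→HQ: 23+17+12+10+25 = 87
HQ→G9→C7→T9→R6→HQ: 23+17+22+10+18 = 90
HQ→G9→R6→C7→T9→HQ: 23+29+12+22+25 = 111
HQ→G9→T9→C7→R6→HQ: 23+20+22+12+18 = 95
HQ→R6→C7→G9→T9→HQ: 18+12+17+20+25 = 92
HQ→R6→G9→C7→T9→HQ: 18+29+17+22+25 = 111
The minimum is 71.
One optimal route: HQ → C7 → G9 → T9 → R6 → HQ (or its reverse).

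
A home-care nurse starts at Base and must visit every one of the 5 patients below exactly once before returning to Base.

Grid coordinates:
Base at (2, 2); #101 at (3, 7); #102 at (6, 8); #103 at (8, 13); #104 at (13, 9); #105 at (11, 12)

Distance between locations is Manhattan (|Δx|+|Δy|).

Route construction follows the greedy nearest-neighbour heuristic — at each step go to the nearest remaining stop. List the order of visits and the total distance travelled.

44 along Base → #101 → #102 → #103 → #105 → #104 → Base.

At Base the remaining stops are #101 6, #102 10, #103 17, #104 18, #105 19; go to #101.
At #101 the remaining stops are #102 4, #103 11, #104 12, #105 13; go to #102.
At #102 the remaining stops are #103 7, #104 8, #105 9; go to #103.
At #103 the remaining stops are #105 4, #104 9; go to #105.
At #105 the remaining stops are #104 5; go to #104.
Return #104→Base: 18.
Total = 6 + 4 + 7 + 4 + 5 + 18 = 44.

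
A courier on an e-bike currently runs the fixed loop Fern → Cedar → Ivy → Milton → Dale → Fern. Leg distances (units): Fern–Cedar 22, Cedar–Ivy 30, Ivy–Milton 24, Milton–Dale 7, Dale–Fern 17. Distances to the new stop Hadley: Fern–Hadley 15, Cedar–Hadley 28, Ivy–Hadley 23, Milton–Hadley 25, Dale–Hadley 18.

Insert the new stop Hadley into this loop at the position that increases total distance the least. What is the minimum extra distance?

+16 — insert Hadley between Dale and Fern.

Insertion cost between consecutive stops i–j is d(i,Hadley) + d(Hadley,j) − d(i,j):
  between Fern and Cedar: 15 + 28 − 22 = 21
  between Cedar and Ivy: 28 + 23 − 30 = 21
  between Ivy and Milton: 23 + 25 − 24 = 24
  between Milton and Dale: 25 + 18 − 7 = 36
  between Dale and Fern: 18 + 15 − 17 = 16
Cheapest insertion is between Dale and Fern, adding 16.
New total = 100 + 16 = 116.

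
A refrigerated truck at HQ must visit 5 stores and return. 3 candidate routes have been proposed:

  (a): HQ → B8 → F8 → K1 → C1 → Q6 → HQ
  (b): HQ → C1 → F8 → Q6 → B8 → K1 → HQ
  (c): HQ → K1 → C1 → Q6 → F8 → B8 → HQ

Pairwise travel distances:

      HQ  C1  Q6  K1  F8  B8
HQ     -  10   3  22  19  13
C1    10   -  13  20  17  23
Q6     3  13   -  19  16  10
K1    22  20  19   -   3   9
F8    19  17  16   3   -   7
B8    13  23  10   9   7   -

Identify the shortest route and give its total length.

(a): 13 + 7 + 3 + 20 + 13 + 3 = 59
(b): 10 + 17 + 16 + 10 + 9 + 22 = 84
(c): 22 + 20 + 13 + 16 + 7 + 13 = 91

Shortest is (a), total 59.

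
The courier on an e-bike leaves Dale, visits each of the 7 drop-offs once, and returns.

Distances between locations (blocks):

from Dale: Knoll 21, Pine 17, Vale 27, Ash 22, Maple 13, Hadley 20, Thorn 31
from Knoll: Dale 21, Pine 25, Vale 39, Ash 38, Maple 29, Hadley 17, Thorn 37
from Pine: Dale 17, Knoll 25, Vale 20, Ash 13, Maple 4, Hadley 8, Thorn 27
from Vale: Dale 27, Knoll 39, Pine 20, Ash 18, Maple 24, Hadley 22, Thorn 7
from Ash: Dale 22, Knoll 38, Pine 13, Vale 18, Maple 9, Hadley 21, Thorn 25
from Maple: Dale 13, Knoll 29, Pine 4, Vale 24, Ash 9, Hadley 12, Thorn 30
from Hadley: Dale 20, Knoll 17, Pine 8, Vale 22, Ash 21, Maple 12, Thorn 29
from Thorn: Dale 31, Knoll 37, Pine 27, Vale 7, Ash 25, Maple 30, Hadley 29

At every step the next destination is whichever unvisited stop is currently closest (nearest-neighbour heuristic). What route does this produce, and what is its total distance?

From Dale: distances to unvisited — Maple=13, Pine=17, Hadley=20, Knoll=21, Ash=22, Vale=27, Thorn=31. Nearest is Maple (13).
From Maple: distances to unvisited — Pine=4, Ash=9, Hadley=12, Vale=24, Knoll=29, Thorn=30. Nearest is Pine (4).
From Pine: distances to unvisited — Hadley=8, Ash=13, Vale=20, Knoll=25, Thorn=27. Nearest is Hadley (8).
From Hadley: distances to unvisited — Knoll=17, Ash=21, Vale=22, Thorn=29. Nearest is Knoll (17).
From Knoll: distances to unvisited — Thorn=37, Ash=38, Vale=39. Nearest is Thorn (37).
From Thorn: distances to unvisited — Vale=7, Ash=25. Nearest is Vale (7).
From Vale: distances to unvisited — Ash=18. Nearest is Ash (18).
Return Ash→Dale: 22.
Total = 13 + 4 + 8 + 17 + 37 + 7 + 18 + 22 = 126.

Total distance 126 blocks via the nearest-neighbour route Dale → Maple → Pine → Hadley → Knoll → Thorn → Vale → Ash → Dale.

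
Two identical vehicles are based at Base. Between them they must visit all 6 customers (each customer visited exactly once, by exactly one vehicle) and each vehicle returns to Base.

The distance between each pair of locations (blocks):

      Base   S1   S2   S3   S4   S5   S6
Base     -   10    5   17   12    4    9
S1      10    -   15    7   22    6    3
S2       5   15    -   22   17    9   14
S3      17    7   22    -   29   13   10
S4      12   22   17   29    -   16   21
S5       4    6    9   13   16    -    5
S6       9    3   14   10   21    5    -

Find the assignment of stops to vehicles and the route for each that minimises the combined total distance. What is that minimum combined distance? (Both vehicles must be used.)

Minimum combined distance: 70 blocks.

There are 2^5 − 1 = 31 ways to divide the 6 stops into two non-empty groups. For each, the best each vehicle can do is its own shortest tour through its group:
  {S1} + {S2, S3, S4, S5, S6}: 20 + 70 = 90
  {S2} + {S1, S3, S4, S5, S6}: 10 + 60 = 70
  {S1, S2} + {S3, S4, S5, S6}: 30 + 60 = 90
  {S3} + {S1, S2, S4, S5, S6}: 34 + 56 = 90
  {S1, S3} + {S2, S4, S5, S6}: 34 + 52 = 86
  {S2, S3} + {S1, S4, S5, S6}: 44 + 46 = 90
  … (31 splits in total)
Best: vehicle 1 Base → S2 → Base = 10; vehicle 2 Base → S1 → S3 → S6 → S5 → S4 → Base = 60; combined 70.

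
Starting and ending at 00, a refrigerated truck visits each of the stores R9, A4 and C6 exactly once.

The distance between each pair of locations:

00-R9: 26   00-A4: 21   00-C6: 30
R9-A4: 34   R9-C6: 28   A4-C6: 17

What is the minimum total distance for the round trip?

With 3 stops there are 3!/2 = 3 distinct round trips (a route and its reverse cost the same).
00→R9→A4→C6→00: 26+34+17+30 = 107
00→R9→C6→A4→00: 26+28+17+21 = 92
00→A4→R9→C6→00: 21+34+28+30 = 113
The minimum is 92.
One optimal route: 00 → R9 → C6 → A4 → 00 (or its reverse).

92 — the shortest possible round trip.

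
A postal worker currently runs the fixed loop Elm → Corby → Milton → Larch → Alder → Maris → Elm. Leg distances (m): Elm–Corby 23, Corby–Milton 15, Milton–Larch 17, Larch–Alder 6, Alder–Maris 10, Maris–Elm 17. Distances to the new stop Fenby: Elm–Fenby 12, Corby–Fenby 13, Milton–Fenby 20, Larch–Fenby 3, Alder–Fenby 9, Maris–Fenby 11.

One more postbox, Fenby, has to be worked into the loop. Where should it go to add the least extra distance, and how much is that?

Minimum extra distance: 2 m, inserting Fenby between Elm and Corby.

Insertion cost between consecutive stops i–j is d(i,Fenby) + d(Fenby,j) − d(i,j):
  between Elm and Corby: 12 + 13 − 23 = 2
  between Corby and Milton: 13 + 20 − 15 = 18
  between Milton and Larch: 20 + 3 − 17 = 6
  between Larch and Alder: 3 + 9 − 6 = 6
  between Alder and Maris: 9 + 11 − 10 = 10
  between Maris and Elm: 11 + 12 − 17 = 6
Cheapest insertion is between Elm and Corby, adding 2.
New total = 88 + 2 = 90.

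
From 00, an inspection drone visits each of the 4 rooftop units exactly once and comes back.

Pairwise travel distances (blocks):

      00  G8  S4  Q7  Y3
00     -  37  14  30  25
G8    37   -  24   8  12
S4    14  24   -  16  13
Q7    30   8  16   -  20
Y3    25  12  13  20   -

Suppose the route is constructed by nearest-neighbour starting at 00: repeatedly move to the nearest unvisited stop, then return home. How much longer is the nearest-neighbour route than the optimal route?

00: S4=14, Y3=25, Q7=30, G8=37 ⇒ S4
S4: Y3=13, Q7=16, G8=24 ⇒ Y3
Y3: G8=12, Q7=20 ⇒ G8
G8: Q7=8 ⇒ Q7
NN route 00 → S4 → Y3 → G8 → Q7 → 00 costs 77.
Optimal: 00 → S4 → Q7 → G8 → Y3 → 00 costs 75 (by enumerating all 12 distinct tours).
Excess = 77 − 75 = 2.

Excess over optimum: 2 blocks.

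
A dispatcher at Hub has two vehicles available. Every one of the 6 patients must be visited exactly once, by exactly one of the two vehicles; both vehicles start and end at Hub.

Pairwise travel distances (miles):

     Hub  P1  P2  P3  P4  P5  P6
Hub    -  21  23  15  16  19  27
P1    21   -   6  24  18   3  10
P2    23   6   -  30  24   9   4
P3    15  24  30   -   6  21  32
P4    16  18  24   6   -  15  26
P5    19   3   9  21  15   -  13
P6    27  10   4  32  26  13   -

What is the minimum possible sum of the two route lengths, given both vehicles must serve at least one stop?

Check every non-empty split of the stops between the two vehicles; for each half take its own optimal tour:
  {P1} + {P2, P3, P4, P5, P6}: 42 + 76 = 118
  {P2} + {P1, P3, P4, P5, P6}: 46 + 76 = 122
  {P1, P2} + {P3, P4, P5, P6}: 50 + 76 = 126
  {P3} + {P1, P2, P4, P5, P6}: 30 + 71 = 101
  {P1, P3} + {P2, P4, P5, P6}: 60 + 71 = 131
  {P2, P3} + {P1, P4, P5, P6}: 68 + 71 = 139
  … (31 splits in total)
  {P3, P4} + {P1, P2, P5, P6}: 37 + 59 = 96  ← best
Best: vehicle 1 Hub → P3 → P4 → Hub = 37; vehicle 2 Hub → P2 → P6 → P1 → P5 → Hub = 59; combined 96.

Minimum combined distance: 96 miles.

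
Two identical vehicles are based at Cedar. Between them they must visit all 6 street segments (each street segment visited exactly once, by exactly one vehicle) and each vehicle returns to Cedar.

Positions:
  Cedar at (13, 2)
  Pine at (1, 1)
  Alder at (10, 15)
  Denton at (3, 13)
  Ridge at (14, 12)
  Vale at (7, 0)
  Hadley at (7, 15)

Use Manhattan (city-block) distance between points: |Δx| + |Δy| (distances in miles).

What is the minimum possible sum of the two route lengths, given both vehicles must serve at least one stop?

70 miles — the smallest possible combined total.

Try each way of splitting the stops between the two vehicles (each non-empty) and, for each split, find the best tour for each vehicle:
  {Pine} + {Alder, Denton, Ridge, Vale, Hadley}: 26 + 52 = 78
  {Alder} + {Pine, Denton, Ridge, Vale, Hadley}: 32 + 56 = 88
  {Pine, Alder} + {Denton, Ridge, Vale, Hadley}: 52 + 52 = 104
  {Denton} + {Pine, Alder, Ridge, Vale, Hadley}: 42 + 56 = 98
  {Pine, Denton} + {Alder, Ridge, Vale, Hadley}: 48 + 44 = 92
  {Alder, Denton} + {Pine, Ridge, Vale, Hadley}: 46 + 56 = 102
  … (31 splits in total)
  {Vale} + {Pine, Alder, Denton, Ridge, Hadley}: 16 + 54 = 70  ← best
Best: vehicle 1 Cedar → Vale → Cedar = 16; vehicle 2 Cedar → Pine → Denton → Hadley → Alder → Ridge → Cedar = 54; combined 70.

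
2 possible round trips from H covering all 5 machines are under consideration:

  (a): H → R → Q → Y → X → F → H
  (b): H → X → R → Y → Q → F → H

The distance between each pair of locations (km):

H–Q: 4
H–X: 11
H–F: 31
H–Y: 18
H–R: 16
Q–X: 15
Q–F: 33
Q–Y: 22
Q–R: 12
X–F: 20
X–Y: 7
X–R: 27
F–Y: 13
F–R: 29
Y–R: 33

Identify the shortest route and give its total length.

108 km — (a) is the shortest.

(a): 16 + 12 + 22 + 7 + 20 + 31 = 108
(b): 11 + 27 + 33 + 22 + 33 + 31 = 157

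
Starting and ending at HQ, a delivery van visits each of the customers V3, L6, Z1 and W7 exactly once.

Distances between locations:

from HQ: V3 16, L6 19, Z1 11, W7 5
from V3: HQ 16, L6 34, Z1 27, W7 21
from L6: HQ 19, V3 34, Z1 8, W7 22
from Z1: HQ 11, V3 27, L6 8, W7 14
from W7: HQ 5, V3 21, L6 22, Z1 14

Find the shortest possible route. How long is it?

Shortest round trip = 77.

HQ - V3 - L6 - Z1 - W7 - HQ: 16+34+8+14+5 = 77
HQ - V3 - L6 - W7 - Z1 - HQ: 16+34+22+14+11 = 97
HQ - V3 - Z1 - L6 - W7 - HQ: 16+27+8+22+5 = 78
HQ - V3 - Z1 - W7 - L6 - HQ: 16+27+14+22+19 = 98
HQ - V3 - W7 - L6 - Z1 - HQ: 16+21+22+8+11 = 78
HQ - V3 - W7 - Z1 - L6 - HQ: 16+21+14+8+19 = 78
HQ - L6 - V3 - Z1 - W7 - HQ: 19+34+27+14+5 = 99
HQ - L6 - V3 - W7 - Z1 - HQ: 19+34+21+14+11 = 99
HQ - L6 - Z1 - V3 - W7 - HQ: 19+8+27+21+5 = 80
HQ - L6 - W7 - V3 - Z1 - HQ: 19+22+21+27+11 = 100
HQ - Z1 - V3 - L6 - W7 - HQ: 11+27+34+22+5 = 99
HQ - Z1 - L6 - V3 - W7 - HQ: 11+8+34+21+5 = 79
The minimum is 77.
One optimal route: HQ → V3 → L6 → Z1 → W7 → HQ (or its reverse).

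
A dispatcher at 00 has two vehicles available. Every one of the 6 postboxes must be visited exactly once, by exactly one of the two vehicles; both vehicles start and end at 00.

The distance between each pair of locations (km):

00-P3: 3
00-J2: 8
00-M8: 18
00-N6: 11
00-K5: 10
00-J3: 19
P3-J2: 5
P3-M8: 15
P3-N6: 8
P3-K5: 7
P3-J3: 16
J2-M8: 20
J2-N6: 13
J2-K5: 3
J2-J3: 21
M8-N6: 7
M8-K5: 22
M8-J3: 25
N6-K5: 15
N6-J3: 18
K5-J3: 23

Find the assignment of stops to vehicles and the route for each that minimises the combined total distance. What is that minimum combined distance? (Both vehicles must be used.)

There are 2^5 − 1 = 31 ways to divide the 6 stops into two non-empty groups. For each, the best each vehicle can do is its own shortest tour through its group:
  {P3} + {J2, M8, N6, K5, J3}: 6 + 77 = 83
  {J2} + {P3, M8, N6, K5, J3}: 16 + 76 = 92
  {P3, J2} + {M8, N6, K5, J3}: 16 + 76 = 92
  {M8} + {P3, J2, N6, K5, J3}: 36 + 63 = 99
  {P3, M8} + {J2, N6, K5, J3}: 36 + 63 = 99
  {J2, M8} + {P3, N6, K5, J3}: 46 + 62 = 108
  … (31 splits in total)
Best: vehicle 1 00 → P3 → 00 = 6; vehicle 2 00 → J2 → K5 → M8 → N6 → J3 → 00 = 77; combined 83.

83 km — the smallest possible combined total.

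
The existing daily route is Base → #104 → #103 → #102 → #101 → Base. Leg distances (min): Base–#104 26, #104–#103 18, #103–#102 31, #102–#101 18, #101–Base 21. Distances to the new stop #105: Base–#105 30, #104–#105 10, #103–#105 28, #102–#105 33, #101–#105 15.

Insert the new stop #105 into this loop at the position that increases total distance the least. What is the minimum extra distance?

Insertion cost between consecutive stops i–j is d(i,#105) + d(#105,j) − d(i,j):
  between Base and #104: 30 + 10 − 26 = 14
  between #104 and #103: 10 + 28 − 18 = 20
  between #103 and #102: 28 + 33 − 31 = 30
  between #102 and #101: 33 + 15 − 18 = 30
  between #101 and Base: 15 + 30 − 21 = 24
Cheapest insertion is between Base and #104, adding 14.
New total = 114 + 14 = 128.

Minimum extra distance: 14 min, inserting #105 between Base and #104.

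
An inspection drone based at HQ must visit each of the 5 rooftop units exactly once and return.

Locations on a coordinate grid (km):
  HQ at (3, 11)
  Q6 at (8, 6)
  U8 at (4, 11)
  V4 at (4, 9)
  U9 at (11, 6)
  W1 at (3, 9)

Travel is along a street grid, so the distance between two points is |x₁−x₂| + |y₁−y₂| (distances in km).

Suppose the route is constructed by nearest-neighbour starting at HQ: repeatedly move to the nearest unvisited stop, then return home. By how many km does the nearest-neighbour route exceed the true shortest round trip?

Excess over optimum: 2 km.

From HQ: U8=1, W1=2, V4=3, Q6=10, U9=13 → choose U8 (1).
From U8: V4=2, W1=3, Q6=9, U9=12 → choose V4 (2).
From V4: W1=1, Q6=7, U9=10 → choose W1 (1).
From W1: Q6=8, U9=11 → choose Q6 (8).
From Q6: U9=3 → choose U9 (3).
NN route HQ → U8 → V4 → W1 → Q6 → U9 → HQ costs 28.
Optimal: HQ → U8 → Q6 → U9 → V4 → W1 → HQ costs 26 (by enumerating all 60 distinct tours).
Excess = 28 − 26 = 2.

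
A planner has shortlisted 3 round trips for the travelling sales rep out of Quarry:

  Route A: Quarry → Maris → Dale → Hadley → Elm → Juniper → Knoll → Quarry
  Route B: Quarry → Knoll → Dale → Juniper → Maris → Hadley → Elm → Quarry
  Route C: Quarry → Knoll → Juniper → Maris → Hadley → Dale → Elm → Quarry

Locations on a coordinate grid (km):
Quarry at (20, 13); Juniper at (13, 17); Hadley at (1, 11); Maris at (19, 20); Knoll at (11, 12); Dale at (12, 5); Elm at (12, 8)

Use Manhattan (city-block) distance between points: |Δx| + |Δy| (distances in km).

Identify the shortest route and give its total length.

Route A: 8 + 22 + 17 + 14 + 10 + 7 + 10 = 88
Route B: 10 + 8 + 13 + 9 + 27 + 14 + 13 = 94
Route C: 10 + 7 + 9 + 27 + 17 + 3 + 13 = 86

Shortest is Route C, total 86 km.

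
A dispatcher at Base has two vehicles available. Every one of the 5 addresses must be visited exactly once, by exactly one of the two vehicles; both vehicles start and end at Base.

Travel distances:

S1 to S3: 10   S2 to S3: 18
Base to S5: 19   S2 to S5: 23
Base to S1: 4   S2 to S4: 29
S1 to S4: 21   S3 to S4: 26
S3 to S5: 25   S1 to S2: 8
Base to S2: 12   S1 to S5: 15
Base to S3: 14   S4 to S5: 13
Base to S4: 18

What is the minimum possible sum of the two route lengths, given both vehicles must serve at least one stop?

There are 2^4 − 1 = 15 ways to divide the 5 stops into two non-empty groups. For each, the best each vehicle can do is its own shortest tour through its group:
  {S1} + {S2, S3, S4, S5}: 8 + 86 = 94
  {S2} + {S1, S3, S4, S5}: 24 + 70 = 94
  {S1, S2} + {S3, S4, S5}: 24 + 70 = 94
  {S3} + {S1, S2, S4, S5}: 28 + 66 = 94
  {S1, S3} + {S2, S4, S5}: 28 + 66 = 94
  {S2, S3} + {S1, S4, S5}: 44 + 50 = 94
  … (15 splits in total)
Best: vehicle 1 Base → S1 → Base = 8; vehicle 2 Base → S2 → S3 → S5 → S4 → Base = 86; combined 94.

Minimum combined distance: 94.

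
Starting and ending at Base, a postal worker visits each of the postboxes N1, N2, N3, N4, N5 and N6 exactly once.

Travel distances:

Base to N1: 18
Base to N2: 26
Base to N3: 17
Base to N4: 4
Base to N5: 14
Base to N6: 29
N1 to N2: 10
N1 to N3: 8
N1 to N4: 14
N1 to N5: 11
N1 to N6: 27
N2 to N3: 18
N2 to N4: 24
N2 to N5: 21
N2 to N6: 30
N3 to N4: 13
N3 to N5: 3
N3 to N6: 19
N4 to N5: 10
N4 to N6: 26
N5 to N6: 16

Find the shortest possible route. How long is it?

Base→N1→N2→N3→N4→N5→N6→Base: 18+10+18+13+10+16+29 = 114
Base→N1→N2→N3→N4→N6→N5→Base: 18+10+18+13+26+16+14 = 115
Base→N1→N2→N3→N5→N4→N6→Base: 18+10+18+3+10+26+29 = 114
Base→N1→N2→N3→N5→N6→N4→Base: 18+10+18+3+16+26+4 = 95
Base→N1→N2→N3→N6→N4→N5→Base: 18+10+18+19+26+10+14 = 115
Base→N1→N2→N3→N6→N5→N4→Base: 18+10+18+19+16+10+4 = 95
Base→N1→N2→N4→N3→N5→N6→Base: 18+10+24+13+3+16+29 = 113
Base→N1→N2→N4→N3→N6→N5→Base: 18+10+24+13+19+16+14 = 114
… (352 more)
Base→N2→N1→N3→N5→N6→N4→Base: 26+10+8+3+16+26+4 = 93  ← best
The minimum is 93.
One optimal route: Base → N2 → N1 → N3 → N5 → N6 → N4 → Base (or its reverse).

Minimum total distance: 93.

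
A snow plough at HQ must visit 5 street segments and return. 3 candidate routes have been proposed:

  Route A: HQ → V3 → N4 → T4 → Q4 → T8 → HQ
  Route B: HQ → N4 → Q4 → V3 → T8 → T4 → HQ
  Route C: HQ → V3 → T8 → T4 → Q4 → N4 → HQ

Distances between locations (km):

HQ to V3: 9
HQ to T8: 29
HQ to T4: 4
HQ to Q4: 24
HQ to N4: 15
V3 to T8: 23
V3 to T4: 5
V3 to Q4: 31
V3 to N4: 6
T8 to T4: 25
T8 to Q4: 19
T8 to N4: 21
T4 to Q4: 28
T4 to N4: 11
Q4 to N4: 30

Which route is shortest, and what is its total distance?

Route A: 9 + 6 + 11 + 28 + 19 + 29 = 102
Route B: 15 + 30 + 31 + 23 + 25 + 4 = 128
Route C: 9 + 23 + 25 + 28 + 30 + 15 = 130

102 km — Route A is the shortest.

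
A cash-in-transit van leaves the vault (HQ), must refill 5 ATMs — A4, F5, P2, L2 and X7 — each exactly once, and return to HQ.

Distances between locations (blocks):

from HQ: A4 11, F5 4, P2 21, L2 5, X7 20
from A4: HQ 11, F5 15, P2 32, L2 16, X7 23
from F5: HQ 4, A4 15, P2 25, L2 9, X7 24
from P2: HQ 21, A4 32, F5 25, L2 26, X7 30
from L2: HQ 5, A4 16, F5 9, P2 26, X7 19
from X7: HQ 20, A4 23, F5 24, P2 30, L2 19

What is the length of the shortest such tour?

There are 60 distinct closed tours to check (reversals are equivalent).
HQ - A4 - F5 - P2 - L2 - X7 - HQ: 11+15+25+26+19+20 = 116
HQ - A4 - F5 - P2 - X7 - L2 - HQ: 11+15+25+30+19+5 = 105
HQ - A4 - F5 - L2 - P2 - X7 - HQ: 11+15+9+26+30+20 = 111
HQ - A4 - F5 - L2 - X7 - P2 - HQ: 11+15+9+19+30+21 = 105
HQ - A4 - F5 - X7 - P2 - L2 - HQ: 11+15+24+30+26+5 = 111
HQ - A4 - F5 - X7 - L2 - P2 - HQ: 11+15+24+19+26+21 = 116
HQ - A4 - P2 - F5 - L2 - X7 - HQ: 11+32+25+9+19+20 = 116
HQ - A4 - P2 - F5 - X7 - L2 - HQ: 11+32+25+24+19+5 = 116
HQ - A4 - P2 - L2 - F5 - X7 - HQ: 11+32+26+9+24+20 = 122
HQ - A4 - P2 - L2 - X7 - F5 - HQ: 11+32+26+19+24+4 = 116
HQ - A4 - P2 - X7 - F5 - L2 - HQ: 11+32+30+24+9+5 = 111
HQ - A4 - P2 - X7 - L2 - F5 - HQ: 11+32+30+19+9+4 = 105
HQ - A4 - L2 - F5 - P2 - X7 - HQ: 11+16+9+25+30+20 = 111
HQ - A4 - L2 - F5 - X7 - P2 - HQ: 11+16+9+24+30+21 = 111
… (46 more)
HQ - A4 - X7 - P2 - F5 - L2 - HQ: 11+23+30+25+9+5 = 103  ← best
The minimum is 103.
One optimal route: HQ → A4 → X7 → P2 → F5 → L2 → HQ (or its reverse).

Shortest round trip = 103 blocks.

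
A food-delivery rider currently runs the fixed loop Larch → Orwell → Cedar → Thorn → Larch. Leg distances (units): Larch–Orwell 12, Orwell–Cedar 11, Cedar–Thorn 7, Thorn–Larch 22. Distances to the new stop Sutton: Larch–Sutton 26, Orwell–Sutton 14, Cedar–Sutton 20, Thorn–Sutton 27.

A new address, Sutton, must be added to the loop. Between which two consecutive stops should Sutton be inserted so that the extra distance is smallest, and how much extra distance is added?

Minimum extra distance: 23, inserting Sutton between Orwell and Cedar.

Insertion cost between consecutive stops i–j is d(i,Sutton) + d(Sutton,j) − d(i,j):
  between Larch and Orwell: 26 + 14 − 12 = 28
  between Orwell and Cedar: 14 + 20 − 11 = 23
  between Cedar and Thorn: 20 + 27 − 7 = 40
  between Thorn and Larch: 27 + 26 − 22 = 31
Cheapest insertion is between Orwell and Cedar, adding 23.
New total = 52 + 23 = 75.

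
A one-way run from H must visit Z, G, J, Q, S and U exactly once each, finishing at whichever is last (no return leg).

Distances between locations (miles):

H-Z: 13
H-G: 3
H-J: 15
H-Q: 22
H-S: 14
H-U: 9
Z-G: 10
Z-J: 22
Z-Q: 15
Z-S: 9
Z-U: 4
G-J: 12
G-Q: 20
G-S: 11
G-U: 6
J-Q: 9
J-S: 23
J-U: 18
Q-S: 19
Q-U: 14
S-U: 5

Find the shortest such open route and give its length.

47 miles — the minimum one-way total.

There are 6! = 720 possible orderings.
H→Z→G→J→Q→S→U: 13+10+12+9+19+5 = 68
H→Z→G→J→Q→U→S: 13+10+12+9+14+5 = 63
H→Z→G→J→S→Q→U: 13+10+12+23+19+14 = 91
H→Z→G→J→S→U→Q: 13+10+12+23+5+14 = 77
H→Z→G→J→U→Q→S: 13+10+12+18+14+19 = 86
H→Z→G→J→U→S→Q: 13+10+12+18+5+19 = 77
H→Z→G→Q→J→S→U: 13+10+20+9+23+5 = 80
H→Z→G→Q→J→U→S: 13+10+20+9+18+5 = 75
… (712 more)
H→G→S→U→Z→Q→J: 3+11+5+4+15+9 = 47  ← best
The minimum is 47.
One shortest path: H → G → S → U → Z → Q → J.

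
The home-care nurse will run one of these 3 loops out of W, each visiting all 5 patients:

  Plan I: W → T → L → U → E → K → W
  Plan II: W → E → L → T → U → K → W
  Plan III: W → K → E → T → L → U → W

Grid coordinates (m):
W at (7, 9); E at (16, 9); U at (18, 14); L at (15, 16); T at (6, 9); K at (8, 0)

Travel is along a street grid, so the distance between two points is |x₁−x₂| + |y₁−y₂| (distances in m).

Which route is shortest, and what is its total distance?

56 m — Plan I is the shortest.

Plan I: 1 + 16 + 5 + 7 + 17 + 10 = 56
Plan II: 9 + 8 + 16 + 17 + 24 + 10 = 84
Plan III: 10 + 17 + 10 + 16 + 5 + 16 = 74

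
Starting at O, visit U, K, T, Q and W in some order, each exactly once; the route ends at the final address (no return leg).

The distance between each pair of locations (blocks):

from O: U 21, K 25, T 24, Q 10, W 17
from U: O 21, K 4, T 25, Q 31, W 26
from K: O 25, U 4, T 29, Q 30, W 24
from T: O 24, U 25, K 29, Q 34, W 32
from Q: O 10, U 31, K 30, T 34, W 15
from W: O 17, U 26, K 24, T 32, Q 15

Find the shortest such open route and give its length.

There are 5! = 120 possible orderings.
O→U→K→T→Q→W: 21+4+29+34+15 = 103
O→U→K→T→W→Q: 21+4+29+32+15 = 101
O→U→K→Q→T→W: 21+4+30+34+32 = 121
O→U→K→Q→W→T: 21+4+30+15+32 = 102
O→U→K→W→T→Q: 21+4+24+32+34 = 115
O→U→K→W→Q→T: 21+4+24+15+34 = 98
O→U→T→K→Q→W: 21+25+29+30+15 = 120
O→U→T→K→W→Q: 21+25+29+24+15 = 114
O→U→T→Q→K→W: 21+25+34+30+24 = 134
O→U→T→Q→W→K: 21+25+34+15+24 = 119
O→U→T→W→K→Q: 21+25+32+24+30 = 132
O→U→T→W→Q→K: 21+25+32+15+30 = 123
O→U→Q→K→T→W: 21+31+30+29+32 = 143
O→U→Q→K→W→T: 21+31+30+24+32 = 138
… (106 more)
O→Q→W→K→U→T: 10+15+24+4+25 = 78  ← best
The minimum is 78.
One shortest path: O → Q → W → K → U → T.

Shortest open route: 78 blocks.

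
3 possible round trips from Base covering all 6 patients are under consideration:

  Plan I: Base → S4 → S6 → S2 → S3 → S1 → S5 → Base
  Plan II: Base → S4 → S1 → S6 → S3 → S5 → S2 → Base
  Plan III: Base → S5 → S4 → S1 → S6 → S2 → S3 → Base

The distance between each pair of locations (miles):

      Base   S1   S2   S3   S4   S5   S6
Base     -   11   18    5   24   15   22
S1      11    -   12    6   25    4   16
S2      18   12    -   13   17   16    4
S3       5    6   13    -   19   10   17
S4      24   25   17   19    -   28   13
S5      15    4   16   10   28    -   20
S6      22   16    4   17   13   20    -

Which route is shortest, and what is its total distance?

Plan I: 24 + 13 + 4 + 13 + 6 + 4 + 15 = 79
Plan II: 24 + 25 + 16 + 17 + 10 + 16 + 18 = 126
Plan III: 15 + 28 + 25 + 16 + 4 + 13 + 5 = 106

Shortest is Plan I, total 79 miles.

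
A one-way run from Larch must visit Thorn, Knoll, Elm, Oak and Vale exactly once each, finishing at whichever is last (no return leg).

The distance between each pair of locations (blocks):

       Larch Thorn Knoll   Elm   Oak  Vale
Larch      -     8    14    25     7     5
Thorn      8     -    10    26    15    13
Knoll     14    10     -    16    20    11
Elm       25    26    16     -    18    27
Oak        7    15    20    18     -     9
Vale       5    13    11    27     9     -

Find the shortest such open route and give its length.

Shortest open route: 55 blocks.

There are 5! = 120 possible orderings.
Larch - Thorn - Knoll - Elm - Oak - Vale: 8+10+16+18+9 = 61
Larch - Thorn - Knoll - Elm - Vale - Oak: 8+10+16+27+9 = 70
Larch - Thorn - Knoll - Oak - Elm - Vale: 8+10+20+18+27 = 83
Larch - Thorn - Knoll - Oak - Vale - Elm: 8+10+20+9+27 = 74
Larch - Thorn - Knoll - Vale - Elm - Oak: 8+10+11+27+18 = 74
Larch - Thorn - Knoll - Vale - Oak - Elm: 8+10+11+9+18 = 56
Larch - Thorn - Elm - Knoll - Oak - Vale: 8+26+16+20+9 = 79
Larch - Thorn - Elm - Knoll - Vale - Oak: 8+26+16+11+9 = 70
Larch - Thorn - Elm - Oak - Knoll - Vale: 8+26+18+20+11 = 83
Larch - Thorn - Elm - Oak - Vale - Knoll: 8+26+18+9+11 = 72
Larch - Thorn - Elm - Vale - Knoll - Oak: 8+26+27+11+20 = 92
Larch - Thorn - Elm - Vale - Oak - Knoll: 8+26+27+9+20 = 90
Larch - Thorn - Oak - Knoll - Elm - Vale: 8+15+20+16+27 = 86
Larch - Thorn - Oak - Knoll - Vale - Elm: 8+15+20+11+27 = 81
… (106 more)
Larch - Oak - Vale - Thorn - Knoll - Elm: 7+9+13+10+16 = 55  ← best
The minimum is 55.
One shortest path: Larch → Oak → Vale → Thorn → Knoll → Elm.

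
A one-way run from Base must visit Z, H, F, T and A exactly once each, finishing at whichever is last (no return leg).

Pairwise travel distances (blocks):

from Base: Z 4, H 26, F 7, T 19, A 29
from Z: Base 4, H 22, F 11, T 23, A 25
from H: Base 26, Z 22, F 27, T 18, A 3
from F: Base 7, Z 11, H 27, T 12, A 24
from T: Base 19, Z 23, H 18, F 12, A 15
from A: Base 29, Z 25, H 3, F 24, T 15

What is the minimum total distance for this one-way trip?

There are 5! = 120 possible orderings.
Base → Z → H → F → T → A: 4+22+27+12+15 = 80
Base → Z → H → F → A → T: 4+22+27+24+15 = 92
Base → Z → H → T → F → A: 4+22+18+12+24 = 80
Base → Z → H → T → A → F: 4+22+18+15+24 = 83
Base → Z → H → A → F → T: 4+22+3+24+12 = 65
Base → Z → H → A → T → F: 4+22+3+15+12 = 56
Base → Z → F → H → T → A: 4+11+27+18+15 = 75
Base → Z → F → H → A → T: 4+11+27+3+15 = 60
Base → Z → F → T → H → A: 4+11+12+18+3 = 48
Base → Z → F → T → A → H: 4+11+12+15+3 = 45
Base → Z → F → A → H → T: 4+11+24+3+18 = 60
Base → Z → F → A → T → H: 4+11+24+15+18 = 72
Base → Z → T → H → F → A: 4+23+18+27+24 = 96
Base → Z → T → H → A → F: 4+23+18+3+24 = 72
… (106 more)
The minimum is 45.
One shortest path: Base → Z → F → T → A → H.

Minimum one-way distance = 45 blocks.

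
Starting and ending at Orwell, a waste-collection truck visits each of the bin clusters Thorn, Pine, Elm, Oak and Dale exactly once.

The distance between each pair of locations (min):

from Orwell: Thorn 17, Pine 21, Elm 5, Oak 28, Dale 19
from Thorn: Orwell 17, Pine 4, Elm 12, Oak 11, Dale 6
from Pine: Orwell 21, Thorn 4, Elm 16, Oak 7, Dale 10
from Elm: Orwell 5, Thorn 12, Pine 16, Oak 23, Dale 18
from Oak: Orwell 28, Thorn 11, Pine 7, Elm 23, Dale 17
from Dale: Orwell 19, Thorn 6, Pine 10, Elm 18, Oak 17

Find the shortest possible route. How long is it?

64 min — the shortest possible round trip.

With 5 stops there are 5!/2 = 60 distinct round trips (a route and its reverse cost the same).
Orwell - Thorn - Pine - Elm - Oak - Dale - Orwell: 17+4+16+23+17+19 = 96
Orwell - Thorn - Pine - Elm - Dale - Oak - Orwell: 17+4+16+18+17+28 = 100
Orwell - Thorn - Pine - Oak - Elm - Dale - Orwell: 17+4+7+23+18+19 = 88
Orwell - Thorn - Pine - Oak - Dale - Elm - Orwell: 17+4+7+17+18+5 = 68
Orwell - Thorn - Pine - Dale - Elm - Oak - Orwell: 17+4+10+18+23+28 = 100
Orwell - Thorn - Pine - Dale - Oak - Elm - Orwell: 17+4+10+17+23+5 = 76
Orwell - Thorn - Elm - Pine - Oak - Dale - Orwell: 17+12+16+7+17+19 = 88
Orwell - Thorn - Elm - Pine - Dale - Oak - Orwell: 17+12+16+10+17+28 = 100
Orwell - Thorn - Elm - Oak - Pine - Dale - Orwell: 17+12+23+7+10+19 = 88
Orwell - Thorn - Elm - Oak - Dale - Pine - Orwell: 17+12+23+17+10+21 = 100
Orwell - Thorn - Elm - Dale - Pine - Oak - Orwell: 17+12+18+10+7+28 = 92
Orwell - Thorn - Elm - Dale - Oak - Pine - Orwell: 17+12+18+17+7+21 = 92
Orwell - Thorn - Oak - Pine - Elm - Dale - Orwell: 17+11+7+16+18+19 = 88
Orwell - Thorn - Oak - Pine - Dale - Elm - Orwell: 17+11+7+10+18+5 = 68
… (46 more)
Orwell - Elm - Thorn - Pine - Oak - Dale - Orwell: 5+12+4+7+17+19 = 64  ← best
The minimum is 64.
One optimal route: Orwell → Elm → Thorn → Pine → Oak → Dale → Orwell (or its reverse).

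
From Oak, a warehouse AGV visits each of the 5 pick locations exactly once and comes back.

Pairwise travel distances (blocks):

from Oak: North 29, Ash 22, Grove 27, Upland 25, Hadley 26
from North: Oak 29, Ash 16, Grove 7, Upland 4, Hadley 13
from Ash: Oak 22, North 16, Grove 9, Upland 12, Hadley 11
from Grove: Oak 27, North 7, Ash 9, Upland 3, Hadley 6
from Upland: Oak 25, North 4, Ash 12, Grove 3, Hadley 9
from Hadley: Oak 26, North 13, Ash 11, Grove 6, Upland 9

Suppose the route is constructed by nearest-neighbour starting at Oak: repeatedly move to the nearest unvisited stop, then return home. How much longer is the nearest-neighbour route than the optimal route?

Oak: Ash=22, Upland=25, Hadley=26, Grove=27, North=29 ⇒ Ash
Ash: Grove=9, Hadley=11, Upland=12, North=16 ⇒ Grove
Grove: Upland=3, Hadley=6, North=7 ⇒ Upland
Upland: North=4, Hadley=9 ⇒ North
North: Hadley=13 ⇒ Hadley
NN route Oak → Ash → Grove → Upland → North → Hadley → Oak costs 77.
Optimal: Oak → North → Upland → Grove → Hadley → Ash → Oak costs 75 (by enumerating all 60 distinct tours).
Excess = 77 − 75 = 2.

The nearest-neighbour route is 2 blocks longer than optimal.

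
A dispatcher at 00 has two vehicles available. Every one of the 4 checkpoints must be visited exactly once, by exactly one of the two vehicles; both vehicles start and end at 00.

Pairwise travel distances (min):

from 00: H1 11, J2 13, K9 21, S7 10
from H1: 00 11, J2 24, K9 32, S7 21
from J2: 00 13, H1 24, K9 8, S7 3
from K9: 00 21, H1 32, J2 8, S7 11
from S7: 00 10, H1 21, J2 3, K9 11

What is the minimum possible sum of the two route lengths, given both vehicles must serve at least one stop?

64 min — the smallest possible combined total.

There are 2^3 − 1 = 7 ways to divide the 4 stops into two non-empty groups. For each, the best each vehicle can do is its own shortest tour through its group:
  {H1} + {J2, K9, S7}: 22 + 42 = 64
  {J2} + {H1, K9, S7}: 26 + 64 = 90
  {H1, J2} + {K9, S7}: 48 + 42 = 90
  {K9} + {H1, J2, S7}: 42 + 48 = 90
  {H1, K9} + {J2, S7}: 64 + 26 = 90
  {J2, K9} + {H1, S7}: 42 + 42 = 84
  … (7 splits in total)
Best: vehicle 1 00 → H1 → 00 = 22; vehicle 2 00 → J2 → K9 → S7 → 00 = 42; combined 64.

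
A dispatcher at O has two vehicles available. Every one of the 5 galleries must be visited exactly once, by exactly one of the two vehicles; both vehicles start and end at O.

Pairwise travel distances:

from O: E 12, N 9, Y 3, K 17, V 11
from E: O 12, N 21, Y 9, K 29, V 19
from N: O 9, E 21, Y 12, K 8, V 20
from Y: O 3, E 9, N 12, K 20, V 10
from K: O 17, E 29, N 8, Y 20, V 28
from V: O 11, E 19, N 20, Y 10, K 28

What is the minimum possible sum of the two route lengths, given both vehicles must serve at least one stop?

Try each way of splitting the stops between the two vehicles (each non-empty) and, for each split, find the best tour for each vehicle:
  {E} + {N, Y, K, V}: 24 + 58 = 82
  {N} + {E, Y, K, V}: 18 + 76 = 94
  {E, N} + {Y, K, V}: 42 + 58 = 100
  {Y} + {E, N, K, V}: 6 + 76 = 82
  {E, Y} + {N, K, V}: 24 + 56 = 80
  {N, Y} + {E, K, V}: 24 + 76 = 100
  … (15 splits in total)
  {N, K} + {E, Y, V}: 34 + 42 = 76  ← best
Best: vehicle 1 O → N → K → O = 34; vehicle 2 O → E → Y → V → O = 42; combined 76.

76 — the smallest possible combined total.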